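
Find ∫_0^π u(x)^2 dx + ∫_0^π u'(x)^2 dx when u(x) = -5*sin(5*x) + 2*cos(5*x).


||u||_{H^1(0,π)}^2 = 377*π

u'(x) = -10*sin(5*x) - 25*cos(5*x).
Expand u² and (u')² and integrate term by term on (0, π), using: for integers n ≥ 1, ∫_0^π sin²(nx) dx = ∫_0^π cos²(nx) dx = π/2; for n ≠ n', ∫_0^π sin(nx)sin(n'x) dx = ∫_0^π cos(nx)cos(n'x) dx = 0; and by product-to-sum, ∫_0^π sin(nx)cos(n'x) dx = ½∫_0^π [sin((n+n')x) + sin((n−n')x)] dx, which is 0 when n+n' is even and 2n/(n²−n'²) when n+n' is odd (it need not vanish on (0, π)).
  u² squared terms: (-5)²·∫sin(5x)² dx = 25·π/2 = 25*π/2;  (2)²·∫cos(5x)² dx = 4·π/2 = 2*π.
  u² cross terms: 2·(-5)·(2)·∫sin(5x)·cos(5x) dx = -20·(0) = 0.
  So ∫_0^π u² dx = 25*π/2 + 2*π + 0 = 29*π/2.
  (u')² squared terms: (-25)²·∫cos(5x)² dx = 625·π/2 = 625*π/2;  (-10)²·∫sin(5x)² dx = 100·π/2 = 50*π.
  (u')² cross terms: 2·(-25)·(-10)·∫cos(5x)·sin(5x) dx = 500·(0) = 0.
  So ∫_0^π (u')² dx = 625*π/2 + 50*π + 0 = 725*π/2.
||u||_{H^1}^2 = (29*π/2) + (725*π/2) = 377*π.


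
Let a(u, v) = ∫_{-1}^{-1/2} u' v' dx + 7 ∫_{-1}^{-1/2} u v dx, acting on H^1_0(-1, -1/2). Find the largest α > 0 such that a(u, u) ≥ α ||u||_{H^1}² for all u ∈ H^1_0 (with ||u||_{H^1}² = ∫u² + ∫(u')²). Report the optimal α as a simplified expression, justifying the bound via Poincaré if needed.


α = 1

Coercivity of a(·,·) on H^1_0(-1, -1/2) means a(u, u) ≥ α ||u||_{H^1}² for every u ∈ H^1_0.
The interval has length L = 1/2, and Poincaré/coercivity depend only on L. Here a(u, u) = ∫(u')² + (7)·∫u².
Here c = 7 ≥ 1, so a(u,u) = ∫(u')² + c∫u² ≥ ∫(u')² + ∫u² = ||u||_{H^1}², i.e. α = 1 works. No larger α is possible: a(u,u) ≥ α||u||_{H^1}² means (1−α)∫(u')² ≥ (α−c)∫u², and for the modes u_n = sin(nπ(x−x₀)/L) (x₀ the left endpoint) one has ∫u_n²/∫(u_n')² = (L/(nπ))² → 0, so a(u_n,u_n)/||u_n||_{H^1}² → 1. Hence the optimal constant is α = 1.
Therefore α = 1.


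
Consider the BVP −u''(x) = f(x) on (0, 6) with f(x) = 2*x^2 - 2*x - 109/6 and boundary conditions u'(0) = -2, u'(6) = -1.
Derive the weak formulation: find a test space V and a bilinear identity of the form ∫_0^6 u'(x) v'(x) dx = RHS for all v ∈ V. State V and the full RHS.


V = H^1(0, 6) (v unrestricted at boundary; u is determined up to an additive constant); weak form: ∫_0^6 u'v' dx = ∫_0^6 (2*x^2 - 2*x - 109/6) v dx − v(6) + 2·v(0) for all v ∈ V.

Multiply both sides by a test function v and integrate from 0 to 6:
  ∫_0^6 −u''(x) v(x) dx = ∫_0^6 f(x) v(x) dx.
Integrate the LHS by parts once:
  ∫_0^6 −u'' v dx = −[u'(x) v(x)]_0^6 + ∫_0^6 u'(x) v'(x) dx.
Thus ∫_0^6 u'(x) v'(x) dx = ∫_0^6 f(x) v(x) dx + [u'(x) v(x)]_0^6.
Choose V so that boundary terms are either known or forced to vanish.
u has inhomogeneous Neumann u'(0) = -2, u'(6) = -1. [u' v]_0^6 = (-1)·v(6) − (-2)·v(0) = − v(6) + 2·v(0). Take V = H^1(0, 6); boundary term becomes part of RHS.
Weak formulation: find u (satisfying any essential BC) such that ∫_0^6 u'(x) v'(x) dx = ∫_0^6 f v dx − v(6) + 2·v(0) for all v ∈ V (Neumann data are natural BCs: they enter the RHS as boundary terms).
Substituting f(x) = 2*x^2 - 2*x - 109/6, the right-hand side is ∫_0^6 (2*x^2 - 2*x - 109/6) v dx − v(6) + 2·v(0).
Compatibility check (pure Neumann): taking v ≡ 1 ∈ V gives 0 = ∫_0^6 f dx + (-1) − (-2), i.e. ∫_0^6 f dx must equal u'(0) − u'(6) = -1. Indeed ∫_0^6 (2*x^2 - 2*x - 109/6) dx = -1, so the data are compatible. The solution is then unique only up to an additive constant (fix it e.g. by requiring ∫_0^6 u dx = 0).


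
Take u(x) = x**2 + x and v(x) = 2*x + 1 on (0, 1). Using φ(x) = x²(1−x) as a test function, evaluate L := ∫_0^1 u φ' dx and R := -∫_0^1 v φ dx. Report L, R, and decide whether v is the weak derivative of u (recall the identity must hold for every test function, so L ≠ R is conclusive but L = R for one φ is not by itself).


LHS = -11/60, RHS = -11/60. Yes, v = u' weakly.

u(x) = x**2 + x, classical derivative u'(x) = 2*x + 1.
φ(x) = x²(1−x), so φ'(x) = x*(2 - 3*x).
Note φ(0) = φ(1) = 0, so the boundary term u·φ vanishes.
LHS = ∫_0^1 u(x) φ'(x) dx = ∫_0^1 (-3*x^4 - x^3 + 2*x^2) dx. Term by term:
  ∫_0^1 -3*x^4 dx = -3/5;  ∫_0^1 -x^3 dx = -1/4;  ∫_0^1 2*x^2 dx = 2/3.
Sum: -3/5 − 1/4 + 2/3 = -11/60.
So LHS = -11/60.
∫_0^1 v(x) φ(x) dx = ∫_0^1 (-2*x^4 + x^3 + x^2) dx. Term by term:
  ∫_0^1 -2*x^4 dx = -2/5;  ∫_0^1 x^3 dx = 1/4;  ∫_0^1 x^2 dx = 1/3.
Sum: -2/5 + 1/4 + 1/3 = 11/60.
So RHS = -∫_0^1 v(x) φ(x) dx = -11/60.
LHS = RHS, so the identity holds for this test φ.
Moreover u is smooth here and v(x) = u'(x) = 2*x + 1 pointwise, so the identity holds for every test function. Hence v is the weak derivative of u.


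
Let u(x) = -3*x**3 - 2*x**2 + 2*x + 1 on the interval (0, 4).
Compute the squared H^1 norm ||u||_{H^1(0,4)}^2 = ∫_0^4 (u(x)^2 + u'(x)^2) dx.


||u||_{H^1}^2 = 4978772/105

The H^1 norm (squared) on an interval (0, L) is
  ||u||_{H^1}^2 = ∫_0^L u(x)^2 dx + ∫_0^L u'(x)^2 dx.
Compute u'(x) = -9*x**2 - 4*x + 2.
Then u(x)^2 = 9*x**6 + 12*x**5 - 8*x**4 - 14*x**3 + 4*x + 1 and u'(x)^2 = 81*x**4 + 72*x**3 - 20*x**2 - 16*x + 4.
Integrate each monomial from 0 to 4 using ∫_0^4 c·x^n dx = c·4^(n+1)/(n+1):
  ∫_0^4 u(x)^2 dx = ∫_0^4 (9*x^6 + 12*x^5 - 8*x^4 - 14*x^3 + 4*x + 1) dx. Term by term:
    ∫_0^4 9*x^6 dx = 147456/7;  ∫_0^4 12*x^5 dx = 8192;  ∫_0^4 -8*x^4 dx = -8192/5;
    ∫_0^4 -14*x^3 dx = -896;  ∫_0^4 4*x dx = 32;  ∫_0^4 1 dx = 4.
  Sum: 147456/7 + 8192 − 8192/5 − 896 + 32 + 4 = 936556/35.
  ∫_0^4 u'(x)^2 dx = ∫_0^4 (81*x^4 + 72*x^3 - 20*x^2 - 16*x + 4) dx. Term by term:
    ∫_0^4 81*x^4 dx = 82944/5;  ∫_0^4 72*x^3 dx = 4608;  ∫_0^4 -20*x^2 dx = -1280/3;
    ∫_0^4 -16*x dx = -128;  ∫_0^4 4 dx = 16.
  Sum: 82944/5 + 4608 − 1280/3 − 128 + 16 = 309872/15.
Adding: ||u||_{H^1}^2 = 936556/35 + 309872/15 = 4978772/105.


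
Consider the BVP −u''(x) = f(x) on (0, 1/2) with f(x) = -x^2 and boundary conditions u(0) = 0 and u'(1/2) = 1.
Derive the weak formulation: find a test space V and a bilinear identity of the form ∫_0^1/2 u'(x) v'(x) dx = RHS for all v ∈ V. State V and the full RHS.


V = {v ∈ H^1(0, 1/2) : v(0) = 0} (test functions vanish at x = 0 where u is specified); weak form: ∫_0^1/2 u'v' dx = ∫_0^1/2 (-x^2) v dx + v(1/2) for all v ∈ V.

Multiply both sides by a test function v and integrate from 0 to 1/2:
  ∫_0^1/2 −u''(x) v(x) dx = ∫_0^1/2 f(x) v(x) dx.
Integrate the LHS by parts once:
  ∫_0^1/2 −u'' v dx = −[u'(x) v(x)]_0^1/2 + ∫_0^1/2 u'(x) v'(x) dx.
Thus ∫_0^1/2 u'(x) v'(x) dx = ∫_0^1/2 f(x) v(x) dx + [u'(x) v(x)]_0^1/2.
Choose V so that boundary terms are either known or forced to vanish.
Mixed BC: u(0) = 0 (Dirichlet) and u'(1/2) = 1 (Neumann). Define V = {v ∈ H^1(0, 1/2) : v(0) = 0}. Then [u' v]_0^1/2 = u'(1/2)·v(1/2) − u'(0)·0 = v(1/2).
Weak formulation: find u (satisfying any essential BC) such that ∫_0^1/2 u'(x) v'(x) dx = ∫_0^1/2 f v dx + v(1/2) for all v ∈ V (Dirichlet at 0 absorbed into V; Neumann datum at x = 1/2 contributes the boundary term).
Substituting f(x) = -x^2, the right-hand side is ∫_0^1/2 (-x^2) v dx + v(1/2).


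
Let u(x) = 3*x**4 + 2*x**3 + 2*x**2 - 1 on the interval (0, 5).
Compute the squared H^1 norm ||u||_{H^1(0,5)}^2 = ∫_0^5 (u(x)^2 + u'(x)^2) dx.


||u||_{H^1}^2 = 201988085/42

The H^1 norm (squared) on an interval (0, L) is
  ||u||_{H^1}^2 = ∫_0^L u(x)^2 dx + ∫_0^L u'(x)^2 dx.
Compute u'(x) = 12*x**3 + 6*x**2 + 4*x.
Then u(x)^2 = 9*x**8 + 12*x**7 + 16*x**6 + 8*x**5 - 2*x**4 - 4*x**3 - 4*x**2 + 1 and u'(x)^2 = 144*x**6 + 144*x**5 + 132*x**4 + 48*x**3 + 16*x**2.
Integrate each monomial from 0 to 5 using ∫_0^5 c·x^n dx = c·5^(n+1)/(n+1):
  ∫_0^5 u(x)^2 dx = ∫_0^5 (9*x^8 + 12*x^7 + 16*x^6 + 8*x^5 - 2*x^4 - 4*x^3 - 4*x^2 + 1) dx. Term by term:
    ∫_0^5 9*x^8 dx = 1953125;  ∫_0^5 12*x^7 dx = 1171875/2;  ∫_0^5 16*x^6 dx = 1250000/7;
    ∫_0^5 8*x^5 dx = 62500/3;  ∫_0^5 -2*x^4 dx = -1250;  ∫_0^5 -4*x^3 dx = -625;
    ∫_0^5 -4*x^2 dx = -500/3;  ∫_0^5 1 dx = 5.
  Sum: 1953125 + 1171875/2 + 1250000/7 + 62500/3 − 1250 − 625 − 500/3 + 5 = 114930085/42.
  ∫_0^5 u'(x)^2 dx = ∫_0^5 (144*x^6 + 144*x^5 + 132*x^4 + 48*x^3 + 16*x^2) dx. Term by term:
    ∫_0^5 144*x^6 dx = 11250000/7;  ∫_0^5 144*x^5 dx = 375000;  ∫_0^5 132*x^4 dx = 82500;
    ∫_0^5 48*x^3 dx = 7500;  ∫_0^5 16*x^2 dx = 2000/3.
  Sum: 11250000/7 + 375000 + 82500 + 7500 + 2000/3 = 43529000/21.
Adding: ||u||_{H^1}^2 = 114930085/42 + 43529000/21 = 201988085/42.


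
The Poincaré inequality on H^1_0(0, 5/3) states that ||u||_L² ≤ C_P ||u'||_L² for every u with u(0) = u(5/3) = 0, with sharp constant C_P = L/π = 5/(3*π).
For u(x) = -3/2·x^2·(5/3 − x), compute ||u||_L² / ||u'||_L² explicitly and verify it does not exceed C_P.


||u||_L² / ||u'||_L² = 5*sqrt(14)/42 < C_P = 5/(3*π).

u(x) = -3/2·x^2·(5/3 − x), so u'(x) = x*(9*x - 10)/2.
u(x) = -3/2·x^2·(5/3 − x) vanishes at x = 0 and x = 5/3, so u ∈ H^1_0(0, 5/3). Differentiate via the product rule and integrate the resulting polynomials term by term.
  ∫_0^5/3 u² dx = ∫_0^5/3 (9*x^6/4 - 15*x^5/2 + 25*x^4/4) dx. Term by term:
    ∫_0^5/3 9*x^6/4 dx = 78125/6804;  ∫_0^5/3 -15*x^5/2 dx = -78125/2916;  ∫_0^5/3 25*x^4/4 dx = 15625/972.
  Sum: 78125/6804 − 78125/2916 + 15625/972 = 15625/20412.
  ∫_0^5/3 (u')² dx = ∫_0^5/3 (81*x^4/4 - 45*x^3 + 25*x^2) dx. Term by term:
    ∫_0^5/3 81*x^4/4 dx = 625/12;  ∫_0^5/3 -45*x^3 dx = -3125/36;  ∫_0^5/3 25*x^2 dx = 3125/81.
  Sum: 625/12 − 3125/36 + 3125/81 = 625/162.
∫_0^5/3 u² dx = 15625/20412, so ||u||_L² = 125*sqrt(7)/378.
∫_0^5/3 (u')² dx = 625/162, so ||u'||_L² = 25*sqrt(2)/18.
Ratio ||u||_L² / ||u'||_L² = 5*sqrt(14)/42.
Sharp Poincaré constant on H^1_0(0, 5/3) is C_P = L/π = 5/(3*π), achieved by sin(3*π/5·x).
A polynomial bump cannot attain the sharp Poincaré constant (only the first sine eigenfunction does), so the ratio is strictly less than C_P, consistent with ||u||_L² ≤ C_P ||u'||_L².


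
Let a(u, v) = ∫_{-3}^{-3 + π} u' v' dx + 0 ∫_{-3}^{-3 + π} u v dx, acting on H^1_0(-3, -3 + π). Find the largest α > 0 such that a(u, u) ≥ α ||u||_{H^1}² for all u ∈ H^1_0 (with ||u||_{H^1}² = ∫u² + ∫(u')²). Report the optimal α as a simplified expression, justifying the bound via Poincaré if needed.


α = 1/2

Coercivity of a(·,·) on H^1_0(-3, -3 + π) means a(u, u) ≥ α ||u||_{H^1}² for every u ∈ H^1_0.
The interval has length L = π, and Poincaré/coercivity depend only on L. Here a(u, u) = ∫(u')² + (0)·∫u².
Here c = 0, so a(u,u) = ∫(u')² alone. The condition a(u,u) ≥ α||u||_{H^1}² reads (1−α)∫(u')² ≥ (α−c)∫u². Any admissible α is ≤ 1 (rapidly oscillating u have ∫u²/∫(u')² → 0), and α = 1 would force 0 ≥ (1−c)∫u², impossible since c < 1; so 1−α > 0. By the sharp Poincaré inequality on H^1_0 of an interval of length L, ∫(u')² ≥ (π/L)²∫u² with equality for the first sine mode sin(π(x−x₀)/L) (x₀ the left endpoint), so the inequality holds for all u iff (1−α)(π/L)² ≥ α − c, i.e. α ≤ ((π/L)² + c)/((π/L)² + 1) = (1 + c(L/π)²)/(1 + (L/π)²). (Direct route, valid since c ≤ 0: Poincaré gives c∫u² ≥ c(L/π)²∫(u')², so a(u,u) ≥ (1 + c(L/π)²)∫(u')², while ||u||_{H^1}² ≤ (1 + (L/π)²)∫(u')²; dividing yields the same α.) With (π/L)² = 1 and c = 0, the largest admissible constant is α = ((π/L)² + c)/((π/L)² + 1).
Simplifying, α = 1/2.


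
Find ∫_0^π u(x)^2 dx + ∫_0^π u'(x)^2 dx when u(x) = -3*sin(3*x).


||u||_{H^1(0,π)}^2 = 45*π

u'(x) = -9*cos(3*x).
Expand u² and (u')² and integrate term by term on (0, π), using: for integers n ≥ 1, ∫_0^π sin²(nx) dx = ∫_0^π cos²(nx) dx = π/2; for n ≠ n', ∫_0^π sin(nx)sin(n'x) dx = ∫_0^π cos(nx)cos(n'x) dx = 0; and by product-to-sum, ∫_0^π sin(nx)cos(n'x) dx = ½∫_0^π [sin((n+n')x) + sin((n−n')x)] dx, which is 0 when n+n' is even and 2n/(n²−n'²) when n+n' is odd (it need not vanish on (0, π)).
  u² squared terms: (-3)²·∫sin(3x)² dx = 9·π/2 = 9*π/2.
  So ∫_0^π u² dx = 9*π/2.
  (u')² squared terms: (-9)²·∫cos(3x)² dx = 81·π/2 = 81*π/2.
  So ∫_0^π (u')² dx = 81*π/2.
||u||_{H^1}^2 = (9*π/2) + (81*π/2) = 45*π.


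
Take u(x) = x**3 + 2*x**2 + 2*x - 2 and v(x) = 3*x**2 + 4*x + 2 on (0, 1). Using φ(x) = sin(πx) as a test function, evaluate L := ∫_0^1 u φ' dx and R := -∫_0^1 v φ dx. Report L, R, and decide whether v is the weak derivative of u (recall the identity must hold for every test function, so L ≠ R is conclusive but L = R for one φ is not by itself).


LHS = -11/π + 12/π^3, RHS = -11/π + 12/π^3. Yes, v = u' weakly.

u(x) = x**3 + 2*x**2 + 2*x - 2, classical derivative u'(x) = 3*x**2 + 4*x + 2.
φ(x) = sin(πx), so φ'(x) = π*cos(π*x).
Note φ(0) = φ(1) = 0, so the boundary term u·φ vanishes.
LHS = ∫_0^1 u(x) φ'(x) dx = ∫_0^1 (π*x^3*cos(π*x) + 2*π*x^2*cos(π*x) + 2*π*x*cos(π*x) - 2*π*cos(π*x)) dx. Term by term:
  ∫_0^1 -2*π*cos(π*x) dx = 0;  ∫_0^1 π*x^3*cos(π*x) dx = -3/π + 12/π^3;  ∫_0^1 2*π*x*cos(π*x) dx = -4/π;
  ∫_0^1 2*π*x^2*cos(π*x) dx = -4/π.
Sum: 0 + -3/π + 12/π^3 − 4/π − 4/π = -11/π + 12/π^3.
So LHS = -11/π + 12/π^3.
∫_0^1 v(x) φ(x) dx = ∫_0^1 (3*x^2*sin(π*x) + 4*x*sin(π*x) + 2*sin(π*x)) dx. Term by term:
  ∫_0^1 2*sin(π*x) dx = 4/π;  ∫_0^1 3*x^2*sin(π*x) dx = -12/π^3 + 3/π;  ∫_0^1 4*x*sin(π*x) dx = 4/π.
Sum: 4/π + -12/π^3 + 3/π + 4/π = -12/π^3 + 11/π.
So RHS = -∫_0^1 v(x) φ(x) dx = -11/π + 12/π^3.
LHS = RHS, so the identity holds for this test φ.
Moreover u is smooth here and v(x) = u'(x) = 3*x**2 + 4*x + 2 pointwise, so the identity holds for every test function. Hence v is the weak derivative of u.


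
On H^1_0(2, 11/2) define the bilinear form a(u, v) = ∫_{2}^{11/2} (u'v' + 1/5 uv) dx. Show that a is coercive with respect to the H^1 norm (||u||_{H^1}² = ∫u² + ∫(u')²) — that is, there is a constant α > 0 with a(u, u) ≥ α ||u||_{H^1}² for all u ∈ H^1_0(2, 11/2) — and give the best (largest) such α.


α = (49 + 20*π^2)/(5*(4*π^2 + 49))

Coercivity of a(·,·) on H^1_0(2, 11/2) means a(u, u) ≥ α ||u||_{H^1}² for every u ∈ H^1_0.
The interval has length L = 7/2, and Poincaré/coercivity depend only on L. Here a(u, u) = ∫(u')² + (1/5)·∫u².
Here 0 < c = 1/5 < 1. The condition a(u,u) ≥ α||u||_{H^1}² reads (1−α)∫(u')² ≥ (α−c)∫u². Any admissible α is ≤ 1 (rapidly oscillating u have ∫u²/∫(u')² → 0), and α = 1 would force 0 ≥ (1−c)∫u², impossible since c < 1; so 1−α > 0. By the sharp Poincaré inequality on H^1_0 of an interval of length L, ∫(u')² ≥ (π/L)²∫u² with equality for the first sine mode sin(π(x−x₀)/L) (x₀ the left endpoint), so the inequality holds for all u iff (1−α)(π/L)² ≥ α − c, i.e. α ≤ ((π/L)² + c)/((π/L)² + 1) = (1 + c(L/π)²)/(1 + (L/π)²). With (π/L)² = 4*π^2/49 and c = 1/5, the largest admissible constant is α = ((π/L)² + c)/((π/L)² + 1).
Simplifying, α = (49 + 20*π^2)/(5*(4*π^2 + 49)).


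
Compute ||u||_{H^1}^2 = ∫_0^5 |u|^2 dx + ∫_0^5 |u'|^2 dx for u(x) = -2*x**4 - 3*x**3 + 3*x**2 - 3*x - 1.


||u||_{H^1}^2 = 314555425/126

The H^1 norm (squared) on an interval (0, L) is
  ||u||_{H^1}^2 = ∫_0^L u(x)^2 dx + ∫_0^L u'(x)^2 dx.
Compute u'(x) = -8*x**3 - 9*x**2 + 6*x - 3.
Then u(x)^2 = 4*x**8 + 12*x**7 - 3*x**6 - 6*x**5 + 31*x**4 - 12*x**3 + 3*x**2 + 6*x + 1 and u'(x)^2 = 64*x**6 + 144*x**5 - 15*x**4 - 60*x**3 + 90*x**2 - 36*x + 9.
Integrate each monomial from 0 to 5 using ∫_0^5 c·x^n dx = c·5^(n+1)/(n+1):
  ∫_0^5 u(x)^2 dx = ∫_0^5 (4*x^8 + 12*x^7 - 3*x^6 - 6*x^5 + 31*x^4 - 12*x^3 + 3*x^2 + 6*x + 1) dx. Term by term:
    ∫_0^5 4*x^8 dx = 7812500/9;  ∫_0^5 12*x^7 dx = 1171875/2;  ∫_0^5 -3*x^6 dx = -234375/7;
    ∫_0^5 -6*x^5 dx = -15625;  ∫_0^5 31*x^4 dx = 19375;  ∫_0^5 -12*x^3 dx = -1875;
    ∫_0^5 3*x^2 dx = 125;  ∫_0^5 6*x dx = 75;  ∫_0^5 1 dx = 5.
  Sum: 7812500/9 + 1171875/2 − 234375/7 − 15625 + 19375 − 1875 + 125 + 75 + 5 = 179246455/126.
  ∫_0^5 u'(x)^2 dx = ∫_0^5 (64*x^6 + 144*x^5 - 15*x^4 - 60*x^3 + 90*x^2 - 36*x + 9) dx. Term by term:
    ∫_0^5 64*x^6 dx = 5000000/7;  ∫_0^5 144*x^5 dx = 375000;  ∫_0^5 -15*x^4 dx = -9375;
    ∫_0^5 -60*x^3 dx = -9375;  ∫_0^5 90*x^2 dx = 3750;  ∫_0^5 -36*x dx = -450;
    ∫_0^5 9 dx = 45.
  Sum: 5000000/7 + 375000 − 9375 − 9375 + 3750 − 450 + 45 = 7517165/7.
Adding: ||u||_{H^1}^2 = 179246455/126 + 7517165/7 = 314555425/126.


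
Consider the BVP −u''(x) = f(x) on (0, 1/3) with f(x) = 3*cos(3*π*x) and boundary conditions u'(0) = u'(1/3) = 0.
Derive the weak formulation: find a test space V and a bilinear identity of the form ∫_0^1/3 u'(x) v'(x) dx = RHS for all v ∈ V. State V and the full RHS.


V = H^1(0, 1/3) (no boundary constraint on v; u is determined up to an additive constant); weak form: ∫_0^1/3 u'v' dx = ∫_0^1/3 (3*cos(3*π*x)) v dx for all v ∈ V.

Multiply both sides by a test function v and integrate from 0 to 1/3:
  ∫_0^1/3 −u''(x) v(x) dx = ∫_0^1/3 f(x) v(x) dx.
Integrate the LHS by parts once:
  ∫_0^1/3 −u'' v dx = −[u'(x) v(x)]_0^1/3 + ∫_0^1/3 u'(x) v'(x) dx.
Thus ∫_0^1/3 u'(x) v'(x) dx = ∫_0^1/3 f(x) v(x) dx + [u'(x) v(x)]_0^1/3.
Choose V so that boundary terms are either known or forced to vanish.
u has homogeneous Neumann: u'(0) = u'(1/3) = 0. So [u' v]_0^1/3 = 0·v(1/3) − 0·v(0) = 0 for any v; take V = H^1(0, 1/3).
Weak formulation: find u (satisfying any essential BC) such that ∫_0^1/3 u'(x) v'(x) dx = ∫_0^1/3 f v dx for all v ∈ V (homogeneous Neumann, so boundary terms vanish).
Substituting f(x) = 3*cos(3*π*x), the right-hand side is ∫_0^1/3 (3*cos(3*π*x)) v dx.
Compatibility check (pure Neumann): taking v ≡ 1 ∈ V gives 0 = ∫_0^1/3 f dx + (0) − (0), i.e. ∫_0^1/3 f dx must equal u'(0) − u'(1/3) = 0. Indeed ∫_0^1/3 (3*cos(3*π*x)) dx = 0, so the data are compatible. The solution is then unique only up to an additive constant (fix it e.g. by requiring ∫_0^1/3 u dx = 0).


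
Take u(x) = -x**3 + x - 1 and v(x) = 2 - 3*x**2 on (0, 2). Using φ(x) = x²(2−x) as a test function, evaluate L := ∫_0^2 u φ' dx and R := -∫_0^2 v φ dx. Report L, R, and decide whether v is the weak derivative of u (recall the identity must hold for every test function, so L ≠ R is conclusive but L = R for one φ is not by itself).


LHS = 76/15, RHS = 56/15. No, v is not the weak derivative of u.

u(x) = -x**3 + x - 1, classical derivative u'(x) = 1 - 3*x**2.
φ(x) = x²(2−x), so φ'(x) = x*(4 - 3*x).
Note φ(0) = φ(2) = 0, so the boundary term u·φ vanishes.
LHS = ∫_0^2 u(x) φ'(x) dx = ∫_0^2 (3*x^5 - 4*x^4 - 3*x^3 + 7*x^2 - 4*x) dx. Term by term:
  ∫_0^2 3*x^5 dx = 32;  ∫_0^2 -4*x^4 dx = -128/5;  ∫_0^2 -3*x^3 dx = -12;
  ∫_0^2 7*x^2 dx = 56/3;  ∫_0^2 -4*x dx = -8.
Sum: 32 − 128/5 − 12 + 56/3 − 8 = 76/15.
So LHS = 76/15.
∫_0^2 v(x) φ(x) dx = ∫_0^2 (3*x^5 - 6*x^4 - 2*x^3 + 4*x^2) dx. Term by term:
  ∫_0^2 3*x^5 dx = 32;  ∫_0^2 -6*x^4 dx = -192/5;  ∫_0^2 -2*x^3 dx = -8;
  ∫_0^2 4*x^2 dx = 32/3.
Sum: 32 − 192/5 − 8 + 32/3 = -56/15.
So RHS = -∫_0^2 v(x) φ(x) dx = 56/15.
LHS − RHS = 4/3 ≠ 0, so the identity fails.
(For a valid weak derivative the identity must hold for EVERY test function, in particular this one. The failure shows v is NOT the weak derivative of u.)
Correct weak derivative would be u'(x) = 1 - 3*x**2.


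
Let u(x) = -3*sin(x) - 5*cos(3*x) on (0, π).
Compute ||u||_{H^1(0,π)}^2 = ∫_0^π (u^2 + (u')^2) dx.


||u||_{H^1(0,π)}^2 = 134*π

u'(x) = 15*sin(3*x) - 3*cos(x).
Expand u² and (u')² and integrate term by term on (0, π), using: for integers n ≥ 1, ∫_0^π sin²(nx) dx = ∫_0^π cos²(nx) dx = π/2; for n ≠ n', ∫_0^π sin(nx)sin(n'x) dx = ∫_0^π cos(nx)cos(n'x) dx = 0; and by product-to-sum, ∫_0^π sin(nx)cos(n'x) dx = ½∫_0^π [sin((n+n')x) + sin((n−n')x)] dx, which is 0 when n+n' is even and 2n/(n²−n'²) when n+n' is odd (it need not vanish on (0, π)).
  u² squared terms: (-5)²·∫cos(3x)² dx = 25·π/2 = 25*π/2;  (-3)²·∫sin(x)² dx = 9·π/2 = 9*π/2.
  u² cross terms: 2·(-5)·(-3)·∫cos(3x)·sin(x) dx = 30·(0) = 0.
  So ∫_0^π u² dx = 25*π/2 + 9*π/2 + 0 = 17*π.
  (u')² squared terms: (-3)²·∫cos(x)² dx = 9·π/2 = 9*π/2;  (15)²·∫sin(3x)² dx = 225·π/2 = 225*π/2.
  (u')² cross terms: 2·(-3)·(15)·∫cos(x)·sin(3x) dx = -90·(0) = 0.
  So ∫_0^π (u')² dx = 9*π/2 + 225*π/2 + 0 = 117*π.
||u||_{H^1}^2 = (17*π) + (117*π) = 134*π.


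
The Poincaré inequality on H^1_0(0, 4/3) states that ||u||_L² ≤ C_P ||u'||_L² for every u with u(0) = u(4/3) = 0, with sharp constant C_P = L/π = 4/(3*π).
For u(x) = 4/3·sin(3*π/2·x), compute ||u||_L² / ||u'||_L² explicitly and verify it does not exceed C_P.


||u||_L² / ||u'||_L² = 2/(3*π) < C_P = 4/(3*π).

u(x) = 4/3·sin(3*π/2·x), so u'(x) = 2*π*cos(3*π*x/2).
Writing u(x) = A·sin(kπx/L) with A = 4/3 and k = 2, use ∫_0^L sin²(kπx/L) dx = L/2 and ∫_0^L cos²(kπx/L) dx = L/2.
u² = 16/9·sin²(3*π/2·x) and (u')² = 4*π^2·cos²(3*π/2·x), and each of sin², cos² integrates to L/2 = 2/3 over (0, 4/3).
∫_0^4/3 u² dx = 32/27, so ||u||_L² = 4*sqrt(6)/9.
∫_0^4/3 (u')² dx = 8*π^2/3, so ||u'||_L² = 2*sqrt(6)*π/3.
Ratio ||u||_L² / ||u'||_L² = 2/(3*π).
Sharp Poincaré constant on H^1_0(0, 4/3) is C_P = L/π = 4/(3*π), achieved by sin(3*π/4·x).
This is the k = 2 harmonic; the ratio L/(kπ) is strictly less than C_P = L/π, consistent with the sharp inequality ||u||_L² ≤ C_P ||u'||_L².


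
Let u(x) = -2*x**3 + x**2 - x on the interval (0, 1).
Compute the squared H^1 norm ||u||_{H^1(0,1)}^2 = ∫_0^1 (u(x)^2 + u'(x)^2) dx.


||u||_{H^1}^2 = 439/70

The H^1 norm (squared) on an interval (0, L) is
  ||u||_{H^1}^2 = ∫_0^L u(x)^2 dx + ∫_0^L u'(x)^2 dx.
Compute u'(x) = -6*x**2 + 2*x - 1.
Then u(x)^2 = 4*x**6 - 4*x**5 + 5*x**4 - 2*x**3 + x**2 and u'(x)^2 = 36*x**4 - 24*x**3 + 16*x**2 - 4*x + 1.
Integrate each monomial from 0 to 1 using ∫_0^1 c·x^n dx = c·1^(n+1)/(n+1):
  ∫_0^1 u(x)^2 dx = ∫_0^1 (4*x^6 - 4*x^5 + 5*x^4 - 2*x^3 + x^2) dx. Term by term:
    ∫_0^1 4*x^6 dx = 4/7;  ∫_0^1 -4*x^5 dx = -2/3;  ∫_0^1 5*x^4 dx = 1;
    ∫_0^1 -2*x^3 dx = -1/2;  ∫_0^1 x^2 dx = 1/3.
  Sum: 4/7 − 2/3 + 1 − 1/2 + 1/3 = 31/42.
  ∫_0^1 u'(x)^2 dx = ∫_0^1 (36*x^4 - 24*x^3 + 16*x^2 - 4*x + 1) dx. Term by term:
    ∫_0^1 36*x^4 dx = 36/5;  ∫_0^1 -24*x^3 dx = -6;  ∫_0^1 16*x^2 dx = 16/3;
    ∫_0^1 -4*x dx = -2;  ∫_0^1 1 dx = 1.
  Sum: 36/5 − 6 + 16/3 − 2 + 1 = 83/15.
Adding: ||u||_{H^1}^2 = 31/42 + 83/15 = 439/70.


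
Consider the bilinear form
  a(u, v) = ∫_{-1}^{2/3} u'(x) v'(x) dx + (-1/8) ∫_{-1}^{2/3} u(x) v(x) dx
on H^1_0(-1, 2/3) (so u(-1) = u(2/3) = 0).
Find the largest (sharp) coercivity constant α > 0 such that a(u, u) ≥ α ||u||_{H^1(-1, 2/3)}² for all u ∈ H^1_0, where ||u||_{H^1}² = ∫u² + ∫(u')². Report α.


α = (-25 + 72*π^2)/(8*(25 + 9*π^2))

Coercivity of a(·,·) on H^1_0(-1, 2/3) means a(u, u) ≥ α ||u||_{H^1}² for every u ∈ H^1_0.
The interval has length L = 5/3, and Poincaré/coercivity depend only on L. Here a(u, u) = ∫(u')² + (-1/8)·∫u².
Here c = -1/8 < 0 with |c| < (π/L)² = 9*π^2/25, so coercivity still holds. The condition a(u,u) ≥ α||u||_{H^1}² reads (1−α)∫(u')² ≥ (α−c)∫u². Any admissible α is ≤ 1 (rapidly oscillating u have ∫u²/∫(u')² → 0), and α = 1 would force 0 ≥ (1−c)∫u², impossible since c < 1; so 1−α > 0. By the sharp Poincaré inequality on H^1_0 of an interval of length L, ∫(u')² ≥ (π/L)²∫u² with equality for the first sine mode sin(π(x−x₀)/L) (x₀ the left endpoint), so the inequality holds for all u iff (1−α)(π/L)² ≥ α − c, i.e. α ≤ ((π/L)² + c)/((π/L)² + 1) = (1 + c(L/π)²)/(1 + (L/π)²). (Direct route, valid since c ≤ 0: Poincaré gives c∫u² ≥ c(L/π)²∫(u')², so a(u,u) ≥ (1 + c(L/π)²)∫(u')², while ||u||_{H^1}² ≤ (1 + (L/π)²)∫(u')²; dividing yields the same α.) With (π/L)² = 9*π^2/25 and c = -1/8, the largest admissible constant is α = ((π/L)² + c)/((π/L)² + 1).
Simplifying, α = (-25 + 72*π^2)/(8*(25 + 9*π^2)).


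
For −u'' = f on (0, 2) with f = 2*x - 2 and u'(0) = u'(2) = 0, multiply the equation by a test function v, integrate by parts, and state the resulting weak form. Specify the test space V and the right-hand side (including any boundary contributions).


V = H^1(0, 2) (no boundary constraint on v; u is determined up to an additive constant); weak form: ∫_0^2 u'v' dx = ∫_0^2 (2*x - 2) v dx for all v ∈ V.

Multiply both sides by a test function v and integrate from 0 to 2:
  ∫_0^2 −u''(x) v(x) dx = ∫_0^2 f(x) v(x) dx.
Integrate the LHS by parts once:
  ∫_0^2 −u'' v dx = −[u'(x) v(x)]_0^2 + ∫_0^2 u'(x) v'(x) dx.
Thus ∫_0^2 u'(x) v'(x) dx = ∫_0^2 f(x) v(x) dx + [u'(x) v(x)]_0^2.
Choose V so that boundary terms are either known or forced to vanish.
u has homogeneous Neumann: u'(0) = u'(2) = 0. So [u' v]_0^2 = 0·v(2) − 0·v(0) = 0 for any v; take V = H^1(0, 2).
Weak formulation: find u (satisfying any essential BC) such that ∫_0^2 u'(x) v'(x) dx = ∫_0^2 f v dx for all v ∈ V (homogeneous Neumann, so boundary terms vanish).
Substituting f(x) = 2*x - 2, the right-hand side is ∫_0^2 (2*x - 2) v dx.
Compatibility check (pure Neumann): taking v ≡ 1 ∈ V gives 0 = ∫_0^2 f dx + (0) − (0), i.e. ∫_0^2 f dx must equal u'(0) − u'(2) = 0. Indeed ∫_0^2 (2*x - 2) dx = 0, so the data are compatible. The solution is then unique only up to an additive constant (fix it e.g. by requiring ∫_0^2 u dx = 0).


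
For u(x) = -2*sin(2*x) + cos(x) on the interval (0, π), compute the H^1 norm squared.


||u||_{H^1(0,π)}^2 = -32/3 + 11*π

u'(x) = -sin(x) - 4*cos(2*x).
Expand u² and (u')² and integrate term by term on (0, π), using: for integers n ≥ 1, ∫_0^π sin²(nx) dx = ∫_0^π cos²(nx) dx = π/2; for n ≠ n', ∫_0^π sin(nx)sin(n'x) dx = ∫_0^π cos(nx)cos(n'x) dx = 0; and by product-to-sum, ∫_0^π sin(nx)cos(n'x) dx = ½∫_0^π [sin((n+n')x) + sin((n−n')x)] dx, which is 0 when n+n' is even and 2n/(n²−n'²) when n+n' is odd (it need not vanish on (0, π)).
  u² squared terms: (-2)²·∫sin(2x)² dx = 4·π/2 = 2*π;  (1)²·∫cos(x)² dx = 1·π/2 = π/2.
  u² cross terms: 2·(-2)·(1)·∫sin(2x)·cos(x) dx = -4·(4/3) = -16/3.
  So ∫_0^π u² dx = 2*π + π/2 − 16/3 = -16/3 + 5*π/2.
  (u')² squared terms: (-1)²·∫sin(x)² dx = 1·π/2 = π/2;  (-4)²·∫cos(2x)² dx = 16·π/2 = 8*π.
  (u')² cross terms: 2·(-1)·(-4)·∫sin(x)·cos(2x) dx = 8·(-2/3) = -16/3.
  So ∫_0^π (u')² dx = π/2 + 8*π − 16/3 = -16/3 + 17*π/2.
||u||_{H^1}^2 = (-16/3 + 5*π/2) + (-16/3 + 17*π/2) = -32/3 + 11*π.


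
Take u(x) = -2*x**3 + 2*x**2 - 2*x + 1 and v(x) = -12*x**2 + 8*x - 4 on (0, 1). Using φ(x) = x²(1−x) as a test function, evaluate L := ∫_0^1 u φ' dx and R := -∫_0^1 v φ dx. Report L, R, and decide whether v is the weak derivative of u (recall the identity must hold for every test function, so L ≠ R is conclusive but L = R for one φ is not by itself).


LHS = 1/6, RHS = 1/3. No, v is not the weak derivative of u.

u(x) = -2*x**3 + 2*x**2 - 2*x + 1, classical derivative u'(x) = -6*x**2 + 4*x - 2.
φ(x) = x²(1−x), so φ'(x) = x*(2 - 3*x).
Note φ(0) = φ(1) = 0, so the boundary term u·φ vanishes.
LHS = ∫_0^1 u(x) φ'(x) dx = ∫_0^1 (6*x^5 - 10*x^4 + 10*x^3 - 7*x^2 + 2*x) dx. Term by term:
  ∫_0^1 6*x^5 dx = 1;  ∫_0^1 -10*x^4 dx = -2;  ∫_0^1 10*x^3 dx = 5/2;
  ∫_0^1 -7*x^2 dx = -7/3;  ∫_0^1 2*x dx = 1.
Sum: 1 − 2 + 5/2 − 7/3 + 1 = 1/6.
So LHS = 1/6.
∫_0^1 v(x) φ(x) dx = ∫_0^1 (12*x^5 - 20*x^4 + 12*x^3 - 4*x^2) dx. Term by term:
  ∫_0^1 12*x^5 dx = 2;  ∫_0^1 -20*x^4 dx = -4;  ∫_0^1 12*x^3 dx = 3;
  ∫_0^1 -4*x^2 dx = -4/3.
Sum: 2 − 4 + 3 − 4/3 = -1/3.
So RHS = -∫_0^1 v(x) φ(x) dx = 1/3.
LHS − RHS = -1/6 ≠ 0, so the identity fails.
(For a valid weak derivative the identity must hold for EVERY test function, in particular this one. The failure shows v is NOT the weak derivative of u.)
Correct weak derivative would be u'(x) = -6*x**2 + 4*x - 2.


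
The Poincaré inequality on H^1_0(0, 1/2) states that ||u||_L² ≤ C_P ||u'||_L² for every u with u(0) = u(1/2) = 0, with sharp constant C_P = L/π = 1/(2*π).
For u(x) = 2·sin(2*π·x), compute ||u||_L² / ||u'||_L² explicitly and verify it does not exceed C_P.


||u||_L² / ||u'||_L² = 1/(2*π) = C_P.

u(x) = 2·sin(2*π·x), so u'(x) = 4*π*cos(2*π*x).
Writing u(x) = A·sin(kπx/L) with A = 2 and k = 1, use ∫_0^L sin²(kπx/L) dx = L/2 and ∫_0^L cos²(kπx/L) dx = L/2.
u² = 4·sin²(2*π·x) and (u')² = 16*π^2·cos²(2*π·x), and each of sin², cos² integrates to L/2 = 1/4 over (0, 1/2).
∫_0^1/2 u² dx = 1, so ||u||_L² = 1.
∫_0^1/2 (u')² dx = 4*π^2, so ||u'||_L² = 2*π.
Ratio ||u||_L² / ||u'||_L² = 1/(2*π).
Sharp Poincaré constant on H^1_0(0, 1/2) is C_P = L/π = 1/(2*π), achieved by sin(2*π·x).
This is the k = 1 eigenfunction (up to amplitude), so the ratio equals the sharp Poincaré constant exactly.


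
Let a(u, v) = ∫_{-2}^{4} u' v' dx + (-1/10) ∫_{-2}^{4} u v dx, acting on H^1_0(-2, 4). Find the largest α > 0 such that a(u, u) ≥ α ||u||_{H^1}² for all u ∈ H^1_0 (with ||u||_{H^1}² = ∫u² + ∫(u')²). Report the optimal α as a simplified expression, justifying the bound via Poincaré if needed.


α = (-18/5 + π^2)/(π^2 + 36)

Coercivity of a(·,·) on H^1_0(-2, 4) means a(u, u) ≥ α ||u||_{H^1}² for every u ∈ H^1_0.
The interval has length L = 6, and Poincaré/coercivity depend only on L. Here a(u, u) = ∫(u')² + (-1/10)·∫u².
Here c = -1/10 < 0 with |c| < (π/L)² = π^2/36, so coercivity still holds. The condition a(u,u) ≥ α||u||_{H^1}² reads (1−α)∫(u')² ≥ (α−c)∫u². Any admissible α is ≤ 1 (rapidly oscillating u have ∫u²/∫(u')² → 0), and α = 1 would force 0 ≥ (1−c)∫u², impossible since c < 1; so 1−α > 0. By the sharp Poincaré inequality on H^1_0 of an interval of length L, ∫(u')² ≥ (π/L)²∫u² with equality for the first sine mode sin(π(x−x₀)/L) (x₀ the left endpoint), so the inequality holds for all u iff (1−α)(π/L)² ≥ α − c, i.e. α ≤ ((π/L)² + c)/((π/L)² + 1) = (1 + c(L/π)²)/(1 + (L/π)²). (Direct route, valid since c ≤ 0: Poincaré gives c∫u² ≥ c(L/π)²∫(u')², so a(u,u) ≥ (1 + c(L/π)²)∫(u')², while ||u||_{H^1}² ≤ (1 + (L/π)²)∫(u')²; dividing yields the same α.) With (π/L)² = π^2/36 and c = -1/10, the largest admissible constant is α = ((π/L)² + c)/((π/L)² + 1).
Simplifying, α = (-18/5 + π^2)/(π^2 + 36).


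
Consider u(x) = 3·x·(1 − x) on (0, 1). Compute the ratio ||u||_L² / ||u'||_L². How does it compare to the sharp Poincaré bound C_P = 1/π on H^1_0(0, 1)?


||u||_L² / ||u'||_L² = sqrt(10)/10 < C_P = 1/π.

u(x) = 3·x·(1 − x), so u'(x) = 3 - 6*x.
u(x) = 3·x·(1 − x) vanishes at x = 0 and x = 1, so u ∈ H^1_0(0, 1). Differentiate via the product rule and integrate the resulting polynomials term by term.
  ∫_0^1 u² dx = ∫_0^1 (9*x^4 - 18*x^3 + 9*x^2) dx. Term by term:
    ∫_0^1 9*x^4 dx = 9/5;  ∫_0^1 -18*x^3 dx = -9/2;  ∫_0^1 9*x^2 dx = 3.
  Sum: 9/5 − 9/2 + 3 = 3/10.
  ∫_0^1 (u')² dx = ∫_0^1 (36*x^2 - 36*x + 9) dx. Term by term:
    ∫_0^1 36*x^2 dx = 12;  ∫_0^1 -36*x dx = -18;  ∫_0^1 9 dx = 9.
  Sum: 12 − 18 + 9 = 3.
∫_0^1 u² dx = 3/10, so ||u||_L² = sqrt(30)/10.
∫_0^1 (u')² dx = 3, so ||u'||_L² = sqrt(3).
Ratio ||u||_L² / ||u'||_L² = sqrt(10)/10.
Sharp Poincaré constant on H^1_0(0, 1) is C_P = L/π = 1/π, achieved by sin(π·x).
A polynomial bump cannot attain the sharp Poincaré constant (only the first sine eigenfunction does), so the ratio is strictly less than C_P, consistent with ||u||_L² ≤ C_P ||u'||_L².


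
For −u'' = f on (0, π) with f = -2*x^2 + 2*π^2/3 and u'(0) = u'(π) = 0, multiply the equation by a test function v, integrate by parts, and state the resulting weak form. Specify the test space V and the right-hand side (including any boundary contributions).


V = H^1(0, π) (no boundary constraint on v; u is determined up to an additive constant); weak form: ∫_0^π u'v' dx = ∫_0^π (-2*x^2 + 2*π^2/3) v dx for all v ∈ V.

Multiply both sides by a test function v and integrate from 0 to π:
  ∫_0^π −u''(x) v(x) dx = ∫_0^π f(x) v(x) dx.
Integrate the LHS by parts once:
  ∫_0^π −u'' v dx = −[u'(x) v(x)]_0^π + ∫_0^π u'(x) v'(x) dx.
Thus ∫_0^π u'(x) v'(x) dx = ∫_0^π f(x) v(x) dx + [u'(x) v(x)]_0^π.
Choose V so that boundary terms are either known or forced to vanish.
u has homogeneous Neumann: u'(0) = u'(π) = 0. So [u' v]_0^π = 0·v(π) − 0·v(0) = 0 for any v; take V = H^1(0, π).
Weak formulation: find u (satisfying any essential BC) such that ∫_0^π u'(x) v'(x) dx = ∫_0^π f v dx for all v ∈ V (homogeneous Neumann, so boundary terms vanish).
Substituting f(x) = -2*x^2 + 2*π^2/3, the right-hand side is ∫_0^π (-2*x^2 + 2*π^2/3) v dx.
Compatibility check (pure Neumann): taking v ≡ 1 ∈ V gives 0 = ∫_0^π f dx + (0) − (0), i.e. ∫_0^π f dx must equal u'(0) − u'(π) = 0. Indeed ∫_0^π (-2*x^2 + 2*π^2/3) dx = 0, so the data are compatible. The solution is then unique only up to an additive constant (fix it e.g. by requiring ∫_0^π u dx = 0).


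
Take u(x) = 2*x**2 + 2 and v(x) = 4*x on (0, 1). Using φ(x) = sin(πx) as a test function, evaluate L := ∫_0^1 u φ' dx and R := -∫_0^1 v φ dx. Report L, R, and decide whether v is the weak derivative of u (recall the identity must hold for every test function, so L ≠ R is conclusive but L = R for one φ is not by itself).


LHS = -4/π, RHS = -4/π. Yes, v = u' weakly.

u(x) = 2*x**2 + 2, classical derivative u'(x) = 4*x.
φ(x) = sin(πx), so φ'(x) = π*cos(π*x).
Note φ(0) = φ(1) = 0, so the boundary term u·φ vanishes.
LHS = ∫_0^1 u(x) φ'(x) dx = ∫_0^1 (2*π*x^2*cos(π*x) + 2*π*cos(π*x)) dx. Term by term:
  ∫_0^1 2*π*cos(π*x) dx = 0;  ∫_0^1 2*π*x^2*cos(π*x) dx = -4/π.
Sum: 0 − 4/π = -4/π.
So LHS = -4/π.
∫_0^1 v(x) φ(x) dx = ∫_0^1 (4*x*sin(π*x)) dx. Term by term:
  ∫_0^1 4*x*sin(π*x) dx = 4/π.
So RHS = -∫_0^1 v(x) φ(x) dx = -4/π.
LHS = RHS, so the identity holds for this test φ.
Moreover u is smooth here and v(x) = u'(x) = 4*x pointwise, so the identity holds for every test function. Hence v is the weak derivative of u.


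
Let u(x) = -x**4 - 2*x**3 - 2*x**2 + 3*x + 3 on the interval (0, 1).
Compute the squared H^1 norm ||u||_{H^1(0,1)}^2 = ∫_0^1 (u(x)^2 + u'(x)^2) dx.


||u||_{H^1}^2 = 19219/630

The H^1 norm (squared) on an interval (0, L) is
  ||u||_{H^1}^2 = ∫_0^L u(x)^2 dx + ∫_0^L u'(x)^2 dx.
Compute u'(x) = -4*x**3 - 6*x**2 - 4*x + 3.
Then u(x)^2 = x**8 + 4*x**7 + 8*x**6 + 2*x**5 - 14*x**4 - 24*x**3 - 3*x**2 + 18*x + 9 and u'(x)^2 = 16*x**6 + 48*x**5 + 68*x**4 + 24*x**3 - 20*x**2 - 24*x + 9.
Integrate each monomial from 0 to 1 using ∫_0^1 c·x^n dx = c·1^(n+1)/(n+1):
  ∫_0^1 u(x)^2 dx = ∫_0^1 (x^8 + 4*x^7 + 8*x^6 + 2*x^5 - 14*x^4 - 24*x^3 - 3*x^2 + 18*x + 9) dx. Term by term:
    ∫_0^1 x^8 dx = 1/9;  ∫_0^1 4*x^7 dx = 1/2;  ∫_0^1 8*x^6 dx = 8/7;
    ∫_0^1 2*x^5 dx = 1/3;  ∫_0^1 -14*x^4 dx = -14/5;  ∫_0^1 -24*x^3 dx = -6;
    ∫_0^1 -3*x^2 dx = -1;  ∫_0^1 18*x dx = 9;  ∫_0^1 9 dx = 9.
  Sum: 1/9 + 1/2 + 8/7 + 1/3 − 14/5 − 6 − 1 + 9 + 9 = 6481/630.
  ∫_0^1 u'(x)^2 dx = ∫_0^1 (16*x^6 + 48*x^5 + 68*x^4 + 24*x^3 - 20*x^2 - 24*x + 9) dx. Term by term:
    ∫_0^1 16*x^6 dx = 16/7;  ∫_0^1 48*x^5 dx = 8;  ∫_0^1 68*x^4 dx = 68/5;
    ∫_0^1 24*x^3 dx = 6;  ∫_0^1 -20*x^2 dx = -20/3;  ∫_0^1 -24*x dx = -12;
    ∫_0^1 9 dx = 9.
  Sum: 16/7 + 8 + 68/5 + 6 − 20/3 − 12 + 9 = 2123/105.
Adding: ||u||_{H^1}^2 = 6481/630 + 2123/105 = 19219/630.


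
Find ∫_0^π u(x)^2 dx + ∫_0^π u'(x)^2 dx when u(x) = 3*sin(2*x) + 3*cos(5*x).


||u||_{H^1(0,π)}^2 = -624/7 + 279*π/2

u'(x) = -15*sin(5*x) + 6*cos(2*x).
Expand u² and (u')² and integrate term by term on (0, π), using: for integers n ≥ 1, ∫_0^π sin²(nx) dx = ∫_0^π cos²(nx) dx = π/2; for n ≠ n', ∫_0^π sin(nx)sin(n'x) dx = ∫_0^π cos(nx)cos(n'x) dx = 0; and by product-to-sum, ∫_0^π sin(nx)cos(n'x) dx = ½∫_0^π [sin((n+n')x) + sin((n−n')x)] dx, which is 0 when n+n' is even and 2n/(n²−n'²) when n+n' is odd (it need not vanish on (0, π)).
  u² squared terms: (3)²·∫cos(5x)² dx = 9·π/2 = 9*π/2;  (3)²·∫sin(2x)² dx = 9·π/2 = 9*π/2.
  u² cross terms: 2·(3)·(3)·∫cos(5x)·sin(2x) dx = 18·(-4/21) = -24/7.
  So ∫_0^π u² dx = 9*π/2 + 9*π/2 − 24/7 = -24/7 + 9*π.
  (u')² squared terms: (-15)²·∫sin(5x)² dx = 225·π/2 = 225*π/2;  (6)²·∫cos(2x)² dx = 36·π/2 = 18*π.
  (u')² cross terms: 2·(-15)·(6)·∫sin(5x)·cos(2x) dx = -180·(10/21) = -600/7.
  So ∫_0^π (u')² dx = 225*π/2 + 18*π − 600/7 = -600/7 + 261*π/2.
||u||_{H^1}^2 = (-24/7 + 9*π) + (-600/7 + 261*π/2) = -624/7 + 279*π/2.


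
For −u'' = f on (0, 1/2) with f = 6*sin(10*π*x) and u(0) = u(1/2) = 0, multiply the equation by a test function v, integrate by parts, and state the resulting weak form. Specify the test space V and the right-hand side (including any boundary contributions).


V = H^1_0(0, 1/2) (so v(0) = v(1/2) = 0); weak form: ∫_0^1/2 u'v' dx = ∫_0^1/2 (6*sin(10*π*x)) v dx for all v ∈ V.

Multiply both sides by a test function v and integrate from 0 to 1/2:
  ∫_0^1/2 −u''(x) v(x) dx = ∫_0^1/2 f(x) v(x) dx.
Integrate the LHS by parts once:
  ∫_0^1/2 −u'' v dx = −[u'(x) v(x)]_0^1/2 + ∫_0^1/2 u'(x) v'(x) dx.
Thus ∫_0^1/2 u'(x) v'(x) dx = ∫_0^1/2 f(x) v(x) dx + [u'(x) v(x)]_0^1/2.
Choose V so that boundary terms are either known or forced to vanish.
u is Dirichlet: u(0) = u(1/2) = 0. Let V = H^1_0(0, 1/2); then v(0) = v(1/2) = 0, and [u' v]_0^1/2 = 0.
Weak formulation: find u (satisfying any essential BC) such that ∫_0^1/2 u'(x) v'(x) dx = ∫_0^1/2 f v dx for all v ∈ V.
Substituting f(x) = 6*sin(10*π*x), the right-hand side is ∫_0^1/2 (6*sin(10*π*x)) v dx.


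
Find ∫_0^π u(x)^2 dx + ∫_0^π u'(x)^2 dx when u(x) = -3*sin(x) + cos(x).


||u||_{H^1(0,π)}^2 = 10*π

u'(x) = -sin(x) - 3*cos(x).
Expand u² and (u')² and integrate term by term on (0, π), using: for integers n ≥ 1, ∫_0^π sin²(nx) dx = ∫_0^π cos²(nx) dx = π/2; for n ≠ n', ∫_0^π sin(nx)sin(n'x) dx = ∫_0^π cos(nx)cos(n'x) dx = 0; and by product-to-sum, ∫_0^π sin(nx)cos(n'x) dx = ½∫_0^π [sin((n+n')x) + sin((n−n')x)] dx, which is 0 when n+n' is even and 2n/(n²−n'²) when n+n' is odd (it need not vanish on (0, π)).
  u² squared terms: (-3)²·∫sin(x)² dx = 9·π/2 = 9*π/2;  (1)²·∫cos(x)² dx = 1·π/2 = π/2.
  u² cross terms: 2·(-3)·(1)·∫sin(x)·cos(x) dx = -6·(0) = 0.
  So ∫_0^π u² dx = 9*π/2 + π/2 + 0 = 5*π.
  (u')² squared terms: (-1)²·∫sin(x)² dx = 1·π/2 = π/2;  (-3)²·∫cos(x)² dx = 9·π/2 = 9*π/2.
  (u')² cross terms: 2·(-1)·(-3)·∫sin(x)·cos(x) dx = 6·(0) = 0.
  So ∫_0^π (u')² dx = π/2 + 9*π/2 + 0 = 5*π.
||u||_{H^1}^2 = (5*π) + (5*π) = 10*π.


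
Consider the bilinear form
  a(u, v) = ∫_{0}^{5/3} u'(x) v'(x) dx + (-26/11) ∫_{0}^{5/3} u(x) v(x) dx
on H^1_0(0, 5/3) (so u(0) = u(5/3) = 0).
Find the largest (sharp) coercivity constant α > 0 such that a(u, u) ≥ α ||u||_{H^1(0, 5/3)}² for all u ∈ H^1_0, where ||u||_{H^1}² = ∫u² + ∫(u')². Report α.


α = (-650 + 99*π^2)/(11*(25 + 9*π^2))

Coercivity of a(·,·) on H^1_0(0, 5/3) means a(u, u) ≥ α ||u||_{H^1}² for every u ∈ H^1_0.
The interval has length L = 5/3, and Poincaré/coercivity depend only on L. Here a(u, u) = ∫(u')² + (-26/11)·∫u².
Here c = -26/11 < 0 with |c| < (π/L)² = 9*π^2/25, so coercivity still holds. The condition a(u,u) ≥ α||u||_{H^1}² reads (1−α)∫(u')² ≥ (α−c)∫u². Any admissible α is ≤ 1 (rapidly oscillating u have ∫u²/∫(u')² → 0), and α = 1 would force 0 ≥ (1−c)∫u², impossible since c < 1; so 1−α > 0. By the sharp Poincaré inequality on H^1_0 of an interval of length L, ∫(u')² ≥ (π/L)²∫u² with equality for the first sine mode sin(π(x−x₀)/L) (x₀ the left endpoint), so the inequality holds for all u iff (1−α)(π/L)² ≥ α − c, i.e. α ≤ ((π/L)² + c)/((π/L)² + 1) = (1 + c(L/π)²)/(1 + (L/π)²). (Direct route, valid since c ≤ 0: Poincaré gives c∫u² ≥ c(L/π)²∫(u')², so a(u,u) ≥ (1 + c(L/π)²)∫(u')², while ||u||_{H^1}² ≤ (1 + (L/π)²)∫(u')²; dividing yields the same α.) With (π/L)² = 9*π^2/25 and c = -26/11, the largest admissible constant is α = ((π/L)² + c)/((π/L)² + 1).
Simplifying, α = (-650 + 99*π^2)/(11*(25 + 9*π^2)).
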